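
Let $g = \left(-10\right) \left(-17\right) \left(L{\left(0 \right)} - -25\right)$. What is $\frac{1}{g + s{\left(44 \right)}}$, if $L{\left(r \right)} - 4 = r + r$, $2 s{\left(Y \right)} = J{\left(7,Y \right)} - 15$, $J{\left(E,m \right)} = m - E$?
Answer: $\frac{1}{4941} \approx 0.00020239$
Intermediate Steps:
$s{\left(Y \right)} = -11 + \frac{Y}{2}$ ($s{\left(Y \right)} = \frac{\left(Y - 7\right) - 15}{2} = \frac{\left(-7 + Y\right) - 15}{2} = \frac{-22 + Y}{2} = -11 + \frac{Y}{2}$)
$L{\left(r \right)} = 4 + 2 r$ ($L{\left(r \right)} = 4 + \left(r + r\right) = 4 + 2 r$)
$g = 4930$ ($g = \left(-10\right) \left(-17\right) \left(\left(4 + 2 \cdot 0\right) - -25\right) = 170 \left(\left(4 + 0\right) + 25\right) = 170 \left(4 + 25\right) = 170 \cdot 29 = 4930$)
$\frac{1}{g + s{\left(44 \right)}} = \frac{1}{4930 + \left(-11 + \frac{1}{2} \cdot 44\right)} = \frac{1}{4930 + \left(-11 + 22\right)} = \frac{1}{4930 + 11} = \frac{1}{4941}$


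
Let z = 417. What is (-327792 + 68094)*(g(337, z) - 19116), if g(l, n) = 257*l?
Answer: -17527797114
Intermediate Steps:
(-327792 + 68094)*(g(337, z) - 19116) = (-327792 + 68094)*(257*337 - 19116) = -259698*(86609 - 19116) = -259698*67493 = -17527797114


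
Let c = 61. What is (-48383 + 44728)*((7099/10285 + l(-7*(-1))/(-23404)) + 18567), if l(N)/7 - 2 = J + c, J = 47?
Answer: -96092602990909/1415942 ≈ -6.7865e+7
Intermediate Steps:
l(N) = 770 (l(N) = 14 + 7*(47 + 61) = 14 + 7*108 = 14 + 756 = 770)
(-48383 + 44728)*((7099/10285 + l(-7*(-1))/(-23404)) + 18567) = (-48383 + 44728)*((7099/10285 + 770/(-23404)) + 18567) = -3655*((7099*(1/10285) + 770*(-1/23404)) + 18567) = -3655*((7099/10285 - 385/11702) + 18567) = -3655*(79112773/120355070 + 18567) = -3655*2234711697463/120355070 = -96092602990909/1415942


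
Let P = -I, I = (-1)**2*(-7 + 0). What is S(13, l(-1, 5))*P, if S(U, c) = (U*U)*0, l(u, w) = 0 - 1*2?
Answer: 0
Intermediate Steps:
l(u, w) = -2 (l(u, w) = 0 - 2 = -2)
S(U, c) = 0 (S(U, c) = U**2*0 = 0)
I = -7 (I = 1*(-7) = -7)
P = 7 (P = -1*(-7) = 7)
S(13, l(-1, 5))*P = 0*7 = 0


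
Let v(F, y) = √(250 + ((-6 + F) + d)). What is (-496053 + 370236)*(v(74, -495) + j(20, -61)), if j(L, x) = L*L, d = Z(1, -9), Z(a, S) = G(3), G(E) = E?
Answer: -50326800 - 125817*√321 ≈ -5.2581e+7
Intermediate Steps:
Z(a, S) = 3
d = 3
j(L, x) = L²
v(F, y) = √(247 + F) (v(F, y) = √(250 + ((-6 + F) + 3)) = √(250 + (-3 + F)) = √(247 + F))
(-496053 + 370236)*(v(74, -495) + j(20, -61)) = (-496053 + 370236)*(√(247 + 74) + 20²) = -125817*(√321 + 400) = -125817*(400 + √321) = -50326800 - 125817*√321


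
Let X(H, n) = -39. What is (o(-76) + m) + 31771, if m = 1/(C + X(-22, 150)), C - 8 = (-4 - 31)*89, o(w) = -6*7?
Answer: 99819433/3146 ≈ 31729.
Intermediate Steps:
o(w) = -42
C = -3107 (C = 8 + (-4 - 31)*89 = 8 - 35*89 = 8 - 3115 = -3107)
m = -1/3146 (m = 1/(-3107 - 39) = 1/(-3146) = -1/3146 ≈ -0.00031786)
(o(-76) + m) + 31771 = (-42 - 1/3146) + 31771 = -132133/3146 + 31771 = 99819433/3146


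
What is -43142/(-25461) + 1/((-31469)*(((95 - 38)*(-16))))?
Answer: 412721230279/243574591536 ≈ 1.6944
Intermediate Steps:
-43142/(-25461) + 1/((-31469)*(((95 - 38)*(-16)))) = -43142*(-1/25461) - 1/(31469*(57*(-16))) = 43142/25461 - 1/31469/(-912) = 43142/25461 - 1/31469*(-1/912) = 43142/25461 + 1/28699728 = 412721230279/243574591536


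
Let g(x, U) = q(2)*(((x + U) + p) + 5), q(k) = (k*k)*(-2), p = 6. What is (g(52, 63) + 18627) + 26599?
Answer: 44218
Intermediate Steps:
q(k) = -2*k² (q(k) = k²*(-2) = -2*k²)
g(x, U) = -88 - 8*U - 8*x (g(x, U) = (-2*2²)*(((x + U) + 6) + 5) = (-2*4)*(((U + x) + 6) + 5) = -8*((6 + U + x) + 5) = -8*(11 + U + x) = -88 - 8*U - 8*x)
(g(52, 63) + 18627) + 26599 = ((-88 - 8*63 - 8*52) + 18627) + 26599 = ((-88 - 504 - 416) + 18627) + 26599 = (-1008 + 18627) + 26599 = 17619 + 26599 = 44218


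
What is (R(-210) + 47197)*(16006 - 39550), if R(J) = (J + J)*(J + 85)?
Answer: -2347266168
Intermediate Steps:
R(J) = 2*J*(85 + J) (R(J) = (2*J)*(85 + J) = 2*J*(85 + J))
(R(-210) + 47197)*(16006 - 39550) = (2*(-210)*(85 - 210) + 47197)*(16006 - 39550) = (2*(-210)*(-125) + 47197)*(-23544) = (52500 + 47197)*(-23544) = 99697*(-23544) = -2347266168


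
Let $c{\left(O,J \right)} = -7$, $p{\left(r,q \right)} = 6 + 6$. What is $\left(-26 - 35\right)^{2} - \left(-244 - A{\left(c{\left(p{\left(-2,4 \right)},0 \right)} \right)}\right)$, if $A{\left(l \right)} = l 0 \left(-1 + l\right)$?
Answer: $3965$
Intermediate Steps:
$p{\left(r,q \right)} = 12$
$A{\left(l \right)} = 0$ ($A{\left(l \right)} = 0 \left(-1 + l\right) = 0$)
$\left(-26 - 35\right)^{2} - \left(-244 - A{\left(c{\left(p{\left(-2,4 \right)},0 \right)} \right)}\right) = \left(-26 - 35\right)^{2} - \left(-244 - 0\right) = \left(-61\right)^{2} - \left(-244 + 0\right) = 3721 - -244 = 3721 + 244 = 3965$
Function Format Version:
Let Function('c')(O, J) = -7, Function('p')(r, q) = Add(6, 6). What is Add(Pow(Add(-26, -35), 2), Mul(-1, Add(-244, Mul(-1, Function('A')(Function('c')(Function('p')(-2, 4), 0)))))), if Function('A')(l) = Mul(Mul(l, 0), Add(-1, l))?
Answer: 3965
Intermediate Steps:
Function('p')(r, q) = 12
Function('A')(l) = 0 (Function('A')(l) = Mul(0, Add(-1, l)) = 0)
Add(Pow(Add(-26, -35), 2), Mul(-1, Add(-244, Mul(-1, Function('A')(Function('c')(Function('p')(-2, 4), 0)))))) = Add(Pow(Add(-26, -35), 2), Mul(-1, Add(-244, Mul(-1, 0)))) = Add(Pow(-61, 2), Mul(-1, Add(-244, 0))) = Add(3721, Mul(-1, -244)) = Add(3721, 244) = 3965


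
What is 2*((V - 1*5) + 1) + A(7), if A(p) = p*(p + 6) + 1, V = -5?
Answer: 74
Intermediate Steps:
A(p) = 1 + p*(6 + p) (A(p) = p*(6 + p) + 1 = 1 + p*(6 + p))
2*((V - 1*5) + 1) + A(7) = 2*((-5 - 1*5) + 1) + (1 + 7**2 + 6*7) = 2*((-5 - 5) + 1) + (1 + 49 + 42) = 2*(-10 + 1) + 92 = 2*(-9) + 92 = -18 + 92 = 74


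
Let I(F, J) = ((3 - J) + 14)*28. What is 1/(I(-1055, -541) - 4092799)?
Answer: -1/4077175 ≈ -2.4527e-7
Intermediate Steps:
I(F, J) = 476 - 28*J (I(F, J) = (17 - J)*28 = 476 - 28*J)
1/(I(-1055, -541) - 4092799) = 1/((476 - 28*(-541)) - 4092799) = 1/((476 + 15148) - 4092799) = 1/(15624 - 4092799) = 1/(-4077175) = -1/4077175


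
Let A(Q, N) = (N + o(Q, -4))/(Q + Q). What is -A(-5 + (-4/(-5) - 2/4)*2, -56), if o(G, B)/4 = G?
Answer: -92/11 ≈ -8.3636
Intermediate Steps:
o(G, B) = 4*G
A(Q, N) = (N + 4*Q)/(2*Q) (A(Q, N) = (N + 4*Q)/(Q + Q) = (N + 4*Q)/((2*Q)) = (N + 4*Q)*(1/(2*Q)) = (N + 4*Q)/(2*Q))
-A(-5 + (-4/(-5) - 2/4)*2, -56) = -(2 + (½)*(-56)/(-5 + (-4/(-5) - 2/4)*2)) = -(2 + (½)*(-56)/(-5 + (-4*(-⅕) - 2*¼)*2)) = -(2 + (½)*(-56)/(-5 + (⅘ - ½)*2)) = -(2 + (½)*(-56)/(-5 + (3/10)*2)) = -(2 + (½)*(-56)/(-5 + ⅗)) = -(2 + (½)*(-56)/(-22/5)) = -(2 + (½)*(-56)*(-5/22)) = -(2 + 70/11) = -1*92/11 = -92/11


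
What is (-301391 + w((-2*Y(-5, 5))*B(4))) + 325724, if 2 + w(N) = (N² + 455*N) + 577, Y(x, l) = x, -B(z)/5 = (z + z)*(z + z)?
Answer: 8808908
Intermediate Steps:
B(z) = -20*z² (B(z) = -5*(z + z)*(z + z) = -5*2*z*2*z = -20*z²)
w(N) = 575 + N² + 455*N (w(N) = -2 + ((N² + 455*N) + 577) = -2 + (577 + N² + 455*N) = 575 + N² + 455*N)
(-301391 + w((-2*Y(-5, 5))*B(4))) + 325724 = (-301391 + (575 + ((-2*(-5))*(-20*4²))² + 455*((-2*(-5))*(-20*4²)))) + 325724 = (-301391 + (575 + (10*(-20*16))² + 455*(10*(-20*16)))) + 325724 = (-301391 + (575 + (10*(-320))² + 455*(10*(-320)))) + 325724 = (-301391 + (575 + (-3200)² + 455*(-3200))) + 325724 = (-301391 + (575 + 10240000 - 1456000)) + 325724 = (-301391 + 8784575) + 325724 = 8483184 + 325724 = 8808908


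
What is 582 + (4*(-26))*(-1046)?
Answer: 109366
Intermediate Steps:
582 + (4*(-26))*(-1046) = 582 - 104*(-1046) = 582 + 108784 = 109366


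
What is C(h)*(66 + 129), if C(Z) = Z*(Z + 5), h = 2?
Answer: 2730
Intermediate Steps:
C(Z) = Z*(5 + Z)
C(h)*(66 + 129) = (2*(5 + 2))*(66 + 129) = (2*7)*195 = 14*195 = 2730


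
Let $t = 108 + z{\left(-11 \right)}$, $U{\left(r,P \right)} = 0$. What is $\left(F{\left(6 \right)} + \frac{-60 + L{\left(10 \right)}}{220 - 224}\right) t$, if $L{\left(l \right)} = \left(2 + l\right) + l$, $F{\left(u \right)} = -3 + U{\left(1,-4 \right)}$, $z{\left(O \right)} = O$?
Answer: $\frac{1261}{2} \approx 630.5$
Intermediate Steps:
$F{\left(u \right)} = -3$ ($F{\left(u \right)} = -3 + 0 = -3$)
$t = 97$ ($t = 108 - 11 = 97$)
$L{\left(l \right)} = 2 + 2 l$
$\left(F{\left(6 \right)} + \frac{-60 + L{\left(10 \right)}}{220 - 224}\right) t = \left(-3 + \frac{-60 + \left(2 + 2 \cdot 10\right)}{220 - 224}\right) 97 = \left(-3 + \frac{-60 + \left(2 + 20\right)}{-4}\right) 97 = \left(-3 + \left(-60 + 22\right) \left(- \frac{1}{4}\right)\right) 97 = \left(-3 - - \frac{19}{2}\right) 97 = \left(-3 + \frac{19}{2}\right) 97 = \frac{13}{2} \cdot 97 = \frac{1261}{2}$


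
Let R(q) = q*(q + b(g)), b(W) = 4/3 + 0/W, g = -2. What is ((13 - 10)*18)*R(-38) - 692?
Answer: 74548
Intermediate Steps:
b(W) = 4/3 (b(W) = 4*(⅓) + 0 = 4/3 + 0 = 4/3)
R(q) = q*(4/3 + q) (R(q) = q*(q + 4/3) = q*(4/3 + q))
((13 - 10)*18)*R(-38) - 692 = ((13 - 10)*18)*((⅓)*(-38)*(4 + 3*(-38))) - 692 = (3*18)*((⅓)*(-38)*(4 - 114)) - 692 = 54*((⅓)*(-38)*(-110)) - 692 = 54*(4180/3) - 692 = 75240 - 692 = 74548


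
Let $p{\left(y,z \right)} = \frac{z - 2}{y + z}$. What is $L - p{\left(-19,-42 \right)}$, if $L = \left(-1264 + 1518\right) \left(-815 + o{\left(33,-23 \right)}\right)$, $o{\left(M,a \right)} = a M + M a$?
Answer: $- \frac{36147546}{61} \approx -5.9258 \cdot 10^{5}$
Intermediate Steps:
$o{\left(M,a \right)} = 2 M a$ ($o{\left(M,a \right)} = M a + M a = 2 M a$)
$L = -592582$ ($L = \left(-1264 + 1518\right) \left(-815 + 2 \cdot 33 \left(-23\right)\right) = 254 \left(-815 - 1518\right) = 254 \left(-2333\right) = -592582$)
$p{\left(y,z \right)} = \frac{-2 + z}{y + z}$
$L - p{\left(-19,-42 \right)} = -592582 - \frac{-2 - 42}{-19 - 42} = -592582 - \frac{1}{-61} \left(-44\right) = -592582 - \left(- \frac{1}{61}\right) \left(-44\right) = -592582 - \frac{44}{61} = - \frac{36147546}{61}$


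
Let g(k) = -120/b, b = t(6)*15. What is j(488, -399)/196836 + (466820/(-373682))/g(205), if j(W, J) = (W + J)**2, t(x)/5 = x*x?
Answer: 1035208509661/36777035076 ≈ 28.148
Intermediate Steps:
t(x) = 5*x**2 (t(x) = 5*(x*x) = 5*x**2)
b = 2700 (b = (5*6**2)*15 = (5*36)*15 = 180*15 = 2700)
j(W, J) = (J + W)**2
g(k) = -2/45 (g(k) = -120/2700 = -120*1/2700 = -2/45)
j(488, -399)/196836 + (466820/(-373682))/g(205) = (-399 + 488)**2/196836 + (466820/(-373682))/(-2/45) = 89**2*(1/196836) + (466820*(-1/373682))*(-45/2) = 7921*(1/196836) - 233410/186841*(-45/2) = 7921/196836 + 5251725/186841 = 1035208509661/36777035076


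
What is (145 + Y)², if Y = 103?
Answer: 61504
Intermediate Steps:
(145 + Y)² = (145 + 103)² = 248² = 61504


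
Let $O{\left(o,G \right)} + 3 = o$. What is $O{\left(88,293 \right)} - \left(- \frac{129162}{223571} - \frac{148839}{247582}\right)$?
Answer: $\frac{4770187472723}{55352155322} \approx 86.179$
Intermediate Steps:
$O{\left(o,G \right)} = -3 + o$
$O{\left(88,293 \right)} - \left(- \frac{129162}{223571} - \frac{148839}{247582}\right) = \left(-3 + 88\right) - \left(- \frac{129162}{223571} - \frac{148839}{247582}\right) = 85 - \left(\left(-129162\right) \frac{1}{223571} - \frac{148839}{247582}\right) = 85 - \left(- \frac{129162}{223571} - \frac{148839}{247582}\right) = 85 - - \frac{65254270353}{55352155322} = 85 + \frac{65254270353}{55352155322} = \frac{4770187472723}{55352155322}$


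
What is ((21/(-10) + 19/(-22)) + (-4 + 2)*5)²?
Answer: 508369/3025 ≈ 168.06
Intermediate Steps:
((21/(-10) + 19/(-22)) + (-4 + 2)*5)² = ((21*(-⅒) + 19*(-1/22)) - 2*5)² = ((-21/10 - 19/22) - 10)² = (-163/55 - 10)² = (-713/55)² = 508369/3025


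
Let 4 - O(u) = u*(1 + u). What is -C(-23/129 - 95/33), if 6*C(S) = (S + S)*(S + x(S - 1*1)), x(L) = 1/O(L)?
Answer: -680642583485/210300561691 ≈ -3.2365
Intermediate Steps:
O(u) = 4 - u*(1 + u)
x(L) = 1/(4 - L - L²)
C(S) = S*(S - 1/(-5 + S + (-1 + S)²))/3 (C(S) = ((S + S)*(S - 1/(-4 + (S - 1*1) + (S - 1*1)²)))/6 = ((2*S)*(S - 1/(-4 + (S - 1) + (S - 1)²)))/6 = ((2*S)*(S - 1/(-4 + (-1 + S) + (-1 + S)²)))/6 = ((2*S)*(S - 1/(-5 + S + (-1 + S)²)))/6 = (2*S*(S - 1/(-5 + S + (-1 + S)²)))/6 = S*(S - 1/(-5 + S + (-1 + S)²))/3)
-C(-23/129 - 95/33) = -(-23/129 - 95/33)*(-1 + (-23/129 - 95/33)³ - (-23/129 - 95/33)² - 4*(-23/129 - 95/33))/(3*(-4 + (-23/129 - 95/33)² - (-23/129 - 95/33))) = -(-1446)*(-1 + (-1446/473)³ - (-1446/473)² - 4*(-1446/473))/(3*473*(-4 + (-1446/473)² - 1*(-1446/473))) = -(-1446)*(-1 - 3023464536/105823817 - 1*2090916/223729 + 5784/473)/(3*473*(-4 + 2090916/223729 + 1446/473)) = -(-1446)*(-1 - 3023464536/105823817 - 2090916/223729 + 5784/473)/(3*473*1879958/223729) = -(-1446)*223729*(-2824243085)/(3*473*1879958*105823817) = -1*680642583485/210300561691 = -680642583485/210300561691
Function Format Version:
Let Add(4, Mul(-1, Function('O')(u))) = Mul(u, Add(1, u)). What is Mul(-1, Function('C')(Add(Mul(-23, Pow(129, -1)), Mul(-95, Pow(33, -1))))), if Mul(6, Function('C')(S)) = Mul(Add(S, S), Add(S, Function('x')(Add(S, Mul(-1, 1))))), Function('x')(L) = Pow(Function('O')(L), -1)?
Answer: Rational(-680642583485, 210300561691) ≈ -3.2365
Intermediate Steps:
Function('O')(u) = Add(4, Mul(-1, u, Add(1, u))) (Function('O')(u) = Add(4, Mul(-1, Mul(u, Add(1, u)))) = Add(4, Mul(-1, u, Add(1, u))))
Function('x')(L) = Pow(Add(4, Mul(-1, L), Mul(-1, Pow(L, 2))), -1)
Function('C')(S) = Mul(Rational(1, 3), S, Add(S, Mul(-1, Pow(Add(-5, S, Pow(Add(-1, S), 2)), -1)))) (Function('C')(S) = Mul(Rational(1, 6), Mul(Add(S, S), Add(S, Mul(-1, Pow(Add(-4, Add(S, Mul(-1, 1)), Pow(Add(S, Mul(-1, 1)), 2)), -1))))) = Mul(Rational(1, 6), Mul(Mul(2, S), Add(S, Mul(-1, Pow(Add(-4, Add(S, -1), Pow(Add(S, -1), 2)), -1))))) = Mul(Rational(1, 6), Mul(Mul(2, S), Add(S, Mul(-1, Pow(Add(-4, Add(-1, S), Pow(Add(-1, S), 2)), -1))))) = Mul(Rational(1, 6), Mul(Mul(2, S), Add(S, Mul(-1, Pow(Add(-5, S, Pow(Add(-1, S), 2)), -1))))) = Mul(Rational(1, 6), Mul(2, S, Add(S, Mul(-1, Pow(Add(-5, S, Pow(Add(-1, S), 2)), -1))))) = Mul(Rational(1, 3), S, Add(S, Mul(-1, Pow(Add(-5, S, Pow(Add(-1, S), 2)), -1)))))
Mul(-1, Function('C')(Add(Mul(-23, Pow(129, -1)), Mul(-95, Pow(33, -1))))) = Mul(-1, Mul(Rational(1, 3), Add(Mul(-23, Pow(129, -1)), Mul(-95, Pow(33, -1))), Pow(Add(-4, Pow(Add(Mul(-23, Pow(129, -1)), Mul(-95, Pow(33, -1))), 2), Mul(-1, Add(Mul(-23, Pow(129, -1)), Mul(-95, Pow(33, -1))))), -1), Add(-1, Pow(Add(Mul(-23, Pow(129, -1)), Mul(-95, Pow(33, -1))), 3), Mul(-1, Pow(Add(Mul(-23, Pow(129, -1)), Mul(-95, Pow(33, -1))), 2)), Mul(-4, Add(Mul(-23, Pow(129, -1)), Mul(-95, Pow(33, -1))))))) = Mul(-1, Mul(Rational(1, 3), Add(Mul(-23, Rational(1, 129)), Mul(-95, Rational(1, 33))), Pow(Add(-4, Pow(Add(Mul(-23, Rational(1, 129)), Mul(-95, Rational(1, 33))), 2), Mul(-1, Add(Mul(-23, Rational(1, 129)), Mul(-95, Rational(1, 33))))), -1), Add(-1, Pow(Add(Mul(-23, Rational(1, 129)), Mul(-95, Rational(1, 33))), 3), Mul(-1, Pow(Add(Mul(-23, Rational(1, 129)), Mul(-95, Rational(1, 33))), 2)), Mul(-4, Add(Mul(-23, Rational(1, 129)), Mul(-95, Rational(1, 33))))))) = Mul(-1, Mul(Rational(1, 3), Add(Rational(-23, 129), Rational(-95, 33)), Pow(Add(-4, Pow(Add(Rational(-23, 129), Rational(-95, 33)), 2), Mul(-1, Add(Rational(-23, 129), Rational(-95, 33)))), -1), Add(-1, Pow(Add(Rational(-23, 129), Rational(-95, 33)), 3), Mul(-1, Pow(Add(Rational(-23, 129), Rational(-95, 33)), 2)), Mul(-4, Add(Rational(-23, 129), Rational(-95, 33)))))) = Mul(-1, Mul(Rational(1, 3), Rational(-1446, 473), Pow(Add(-4, Pow(Rational(-1446, 473), 2), Mul(-1, Rational(-1446, 473))), -1), Add(-1, Pow(Rational(-1446, 473), 3), Mul(-1, Pow(Rational(-1446, 473), 2)), Mul(-4, Rational(-1446, 473))))) = Mul(-1, Mul(Rational(1, 3), Rational(-1446, 473), Pow(Add(-4, Rational(2090916, 223729), Rational(1446, 473)), -1), Add(-1, Rational(-3023464536, 105823817), Mul(-1, Rational(2090916, 223729)), Rational(5784, 473)))) = Mul(-1, Mul(Rational(1, 3), Rational(-1446, 473), Pow(Rational(1879958, 223729), -1), Add(-1, Rational(-3023464536, 105823817), Rational(-2090916, 223729), Rational(5784, 473)))) = Mul(-1, Mul(Rational(1, 3), Rational(-1446, 473), Rational(223729, 1879958), Rational(-2824243085, 105823817))) = Mul(-1, Rational(680642583485, 210300561691)) = Rational(-680642583485, 210300561691)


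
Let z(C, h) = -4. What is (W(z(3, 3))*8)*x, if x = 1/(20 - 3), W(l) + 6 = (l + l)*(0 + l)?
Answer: 208/17 ≈ 12.235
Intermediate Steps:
W(l) = -6 + 2*l**2 (W(l) = -6 + (l + l)*(0 + l) = -6 + (2*l)*l = -6 + 2*l**2)
x = 1/17 ≈ 0.058824
(W(z(3, 3))*8)*x = ((-6 + 2*(-4)**2)*8)*(1/17) = ((-6 + 2*16)*8)*(1/17) = ((-6 + 32)*8)*(1/17) = (26*8)*(1/17) = 208*(1/17) = 208/17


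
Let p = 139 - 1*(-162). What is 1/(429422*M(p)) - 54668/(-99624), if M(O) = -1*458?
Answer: 191997212299/349885316004 ≈ 0.54874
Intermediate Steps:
p = 301 (p = 139 + 162 = 301)
M(O) = -458
1/(429422*M(p)) - 54668/(-99624) = 1/(429422*(-458)) - 54668/(-99624) = (1/429422)*(-1/458) - 54668*(-1/99624) = -1/196675276 + 13667/24906 = 191997212299/349885316004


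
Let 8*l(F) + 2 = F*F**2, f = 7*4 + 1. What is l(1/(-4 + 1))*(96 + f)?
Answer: -6875/216 ≈ -31.829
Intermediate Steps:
f = 29 (f = 28 + 1 = 29)
l(F) = -1/4 + F**3/8 (l(F) = -1/4 + (F*F**2)/8 = -1/4 + F**3/8)
l(1/(-4 + 1))*(96 + f) = (-1/4 + (1/(-4 + 1))**3/8)*(96 + 29) = (-1/4 + (1/(-3))**3/8)*125 = (-1/4 + (-1/3)**3/8)*125 = (-1/4 + (1/8)*(-1/27))*125 = (-1/4 - 1/216)*125 = -55/216*125 = -6875/216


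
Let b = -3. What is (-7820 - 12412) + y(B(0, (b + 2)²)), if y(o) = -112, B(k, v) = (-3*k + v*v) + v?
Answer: -20344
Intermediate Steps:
B(k, v) = v + v² - 3*k (B(k, v) = (-3*k + v²) + v = (v² - 3*k) + v = v + v² - 3*k)
(-7820 - 12412) + y(B(0, (b + 2)²)) = (-7820 - 12412) - 112 = -20232 - 112 = -20344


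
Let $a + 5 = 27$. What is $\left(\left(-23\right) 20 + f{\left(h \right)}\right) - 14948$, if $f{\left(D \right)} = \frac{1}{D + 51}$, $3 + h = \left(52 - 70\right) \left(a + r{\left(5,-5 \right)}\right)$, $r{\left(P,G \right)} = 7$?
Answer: $- \frac{7303393}{474} \approx -15408.0$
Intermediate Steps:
$a = 22$ ($a = -5 + 27 = 22$)
$h = -525$ ($h = -3 + \left(52 - 70\right) \left(22 + 7\right) = -3 - 522 = -525$)
$f{\left(D \right)} = \frac{1}{51 + D}$
$\left(\left(-23\right) 20 + f{\left(h \right)}\right) - 14948 = \left(\left(-23\right) 20 + \frac{1}{51 - 525}\right) - 14948 = \left(-460 + \frac{1}{-474}\right) - 14948 = \left(-460 - \frac{1}{474}\right) - 14948 = - \frac{218041}{474} - 14948 = - \frac{7303393}{474}$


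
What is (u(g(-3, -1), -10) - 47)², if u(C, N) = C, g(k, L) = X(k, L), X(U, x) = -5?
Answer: 2704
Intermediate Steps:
g(k, L) = -5
(u(g(-3, -1), -10) - 47)² = (-5 - 47)² = (-52)² = 2704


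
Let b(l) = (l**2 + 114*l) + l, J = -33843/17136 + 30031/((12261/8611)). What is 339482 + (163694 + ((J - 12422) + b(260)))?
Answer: 14225079157993/23344944 ≈ 6.0934e+5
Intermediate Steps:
J = 492322470217/23344944 (J = -33843*1/17136 + 30031/((12261*(1/8611))) = -11281/5712 + 30031/(12261/8611) = -11281/5712 + 30031*(8611/12261) = -11281/5712 + 258596941/12261 = 492322470217/23344944 ≈ 21089.)
b(l) = l**2 + 115*l
339482 + (163694 + ((J - 12422) + b(260))) = 339482 + (163694 + ((492322470217/23344944 - 12422) + 260*(115 + 260))) = 339482 + (163694 + (202331575849/23344944 + 260*375)) = 339482 + (163694 + (202331575849/23344944 + 97500)) = 339482 + (163694 + 2478463615849/23344944) = 339482 + 6299890878985/23344944 = 14225079157993/23344944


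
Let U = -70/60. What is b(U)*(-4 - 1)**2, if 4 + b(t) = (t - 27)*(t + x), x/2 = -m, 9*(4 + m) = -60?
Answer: -514825/36 ≈ -14301.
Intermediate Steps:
m = -32/3 (m = -4 + (1/9)*(-60) = -4 - 20/3 = -32/3 ≈ -10.667)
x = 64/3 (x = 2*(-1*(-32/3)) = 2*(32/3) = 64/3 ≈ 21.333)
U = -7/6 (U = -70*1/60 = -7/6 ≈ -1.1667)
b(t) = -4 + (-27 + t)*(64/3 + t) (b(t) = -4 + (t - 27)*(t + 64/3) = -4 + (-27 + t)*(64/3 + t))
b(U)*(-4 - 1)**2 = (-580 + (-7/6)**2 - 17/3*(-7/6))*(-4 - 1)**2 = (-580 + 49/36 + 119/18)*(-5)**2 = -20593/36*25 = -514825/36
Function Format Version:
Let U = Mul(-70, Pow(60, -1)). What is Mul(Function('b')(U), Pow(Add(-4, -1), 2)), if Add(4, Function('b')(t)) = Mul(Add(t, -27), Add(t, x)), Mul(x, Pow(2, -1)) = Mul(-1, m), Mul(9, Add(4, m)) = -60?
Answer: Rational(-514825, 36) ≈ -14301.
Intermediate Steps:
m = Rational(-32, 3) (m = Add(-4, Mul(Rational(1, 9), -60)) = Add(-4, Rational(-20, 3)) = Rational(-32, 3) ≈ -10.667)
x = Rational(64, 3) (x = Mul(2, Mul(-1, Rational(-32, 3))) = Mul(2, Rational(32, 3)) = Rational(64, 3) ≈ 21.333)
U = Rational(-7, 6) (U = Mul(-70, Rational(1, 60)) = Rational(-7, 6) ≈ -1.1667)
Function('b')(t) = Add(-4, Mul(Add(-27, t), Add(Rational(64, 3), t))) (Function('b')(t) = Add(-4, Mul(Add(t, -27), Add(t, Rational(64, 3)))) = Add(-4, Mul(Add(-27, t), Add(Rational(64, 3), t))))
Mul(Function('b')(U), Pow(Add(-4, -1), 2)) = Mul(Add(-580, Pow(Rational(-7, 6), 2), Mul(Rational(-17, 3), Rational(-7, 6))), Pow(Add(-4, -1), 2)) = Mul(Add(-580, Rational(49, 36), Rational(119, 18)), Pow(-5, 2)) = Mul(Rational(-20593, 36), 25) = Rational(-514825, 36)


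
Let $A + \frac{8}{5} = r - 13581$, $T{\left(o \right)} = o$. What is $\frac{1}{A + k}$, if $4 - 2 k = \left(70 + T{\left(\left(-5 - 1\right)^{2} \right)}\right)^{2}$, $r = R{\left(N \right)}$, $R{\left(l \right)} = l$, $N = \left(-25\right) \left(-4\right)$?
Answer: $- \frac{5}{95493} \approx -5.236 \cdot 10^{-5}$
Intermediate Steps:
$N = 100$
$r = 100$
$A = - \frac{67413}{5}$ ($A = - \frac{8}{5} + \left(100 - 13581\right) = - \frac{8}{5} - 13481 = - \frac{67413}{5} \approx -13483.0$)
$k = -5616$ ($k = 2 - \frac{\left(70 + \left(-5 - 1\right)^{2}\right)^{2}}{2} = 2 - \frac{\left(70 + \left(-6\right)^{2}\right)^{2}}{2} = 2 - \frac{\left(70 + 36\right)^{2}}{2} = 2 - \frac{106^{2}}{2} = 2 - 5618 = -5616$)
$\frac{1}{A + k} = \frac{1}{- \frac{67413}{5} - 5616} = \frac{1}{- \frac{95493}{5}} = - \frac{5}{95493}$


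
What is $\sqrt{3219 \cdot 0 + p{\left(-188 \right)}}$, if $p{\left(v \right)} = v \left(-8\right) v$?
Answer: $376 i \sqrt{2} \approx 531.74 i$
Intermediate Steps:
$p{\left(v \right)} = - 8 v^{2}$ ($p{\left(v \right)} = - 8 v v = - 8 v^{2}$)
$\sqrt{3219 \cdot 0 + p{\left(-188 \right)}} = \sqrt{3219 \cdot 0 - 8 \left(-188\right)^{2}} = \sqrt{0 - 282752} = \sqrt{-282752} = 376 i \sqrt{2}$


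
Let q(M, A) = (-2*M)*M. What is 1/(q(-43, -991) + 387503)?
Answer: 1/383805 ≈ 2.6055e-6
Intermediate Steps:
q(M, A) = -2*M**2
1/(q(-43, -991) + 387503) = 1/(-2*(-43)**2 + 387503) = 1/(-2*1849 + 387503) = 1/(-3698 + 387503) = 1/383805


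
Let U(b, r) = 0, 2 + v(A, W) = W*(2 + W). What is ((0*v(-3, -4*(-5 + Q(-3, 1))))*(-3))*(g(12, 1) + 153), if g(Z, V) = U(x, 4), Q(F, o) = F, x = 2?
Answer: 0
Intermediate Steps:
v(A, W) = -2 + W*(2 + W)
g(Z, V) = 0
((0*v(-3, -4*(-5 + Q(-3, 1))))*(-3))*(g(12, 1) + 153) = ((0*(-2 + (-4*(-5 - 3))² + 2*(-4*(-5 - 3))))*(-3))*(0 + 153) = ((0*(-2 + (-4*(-8))² + 2*(-4*(-8))))*(-3))*153 = ((0*(-2 + 32² + 2*32))*(-3))*153 = ((0*(-2 + 1024 + 64))*(-3))*153 = ((0*1086)*(-3))*153 = (0*(-3))*153 = 0*153 = 0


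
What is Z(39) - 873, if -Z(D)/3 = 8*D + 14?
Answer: -1851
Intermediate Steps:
Z(D) = -42 - 24*D (Z(D) = -3*(8*D + 14) = -3*(14 + 8*D) = -42 - 24*D)
Z(39) - 873 = (-42 - 24*39) - 873 = (-42 - 936) - 873 = -978 - 873 = -1851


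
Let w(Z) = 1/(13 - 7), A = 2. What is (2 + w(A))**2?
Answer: 169/36 ≈ 4.6944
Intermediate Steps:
w(Z) = 1/6
(2 + w(A))**2 = (2 + 1/6)**2 = (13/6)**2 = 169/36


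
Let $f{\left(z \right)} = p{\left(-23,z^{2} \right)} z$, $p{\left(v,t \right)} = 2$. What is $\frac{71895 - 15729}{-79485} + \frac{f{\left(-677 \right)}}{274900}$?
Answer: $- \frac{518255203}{728347550} \approx -0.71155$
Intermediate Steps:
$f{\left(z \right)} = 2 z$
$\frac{71895 - 15729}{-79485} + \frac{f{\left(-677 \right)}}{274900} = \frac{71895 - 15729}{-79485} + \frac{2 \left(-677\right)}{274900} = 56166 \left(- \frac{1}{79485}\right) - \frac{677}{137450} = - \frac{18722}{26495} - \frac{677}{137450} = - \frac{518255203}{728347550}$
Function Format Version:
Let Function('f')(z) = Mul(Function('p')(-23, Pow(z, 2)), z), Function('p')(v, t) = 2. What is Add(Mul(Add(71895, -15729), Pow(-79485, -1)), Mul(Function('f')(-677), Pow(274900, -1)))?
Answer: Rational(-518255203, 728347550) ≈ -0.71155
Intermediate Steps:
Function('f')(z) = Mul(2, z)
Add(Mul(Add(71895, -15729), Pow(-79485, -1)), Mul(Function('f')(-677), Pow(274900, -1))) = Add(Mul(Add(71895, -15729), Pow(-79485, -1)), Mul(Mul(2, -677), Pow(274900, -1))) = Add(Mul(56166, Rational(-1, 79485)), Mul(-1354, Rational(1, 274900))) = Add(Rational(-18722, 26495), Rational(-677, 137450)) = Rational(-518255203, 728347550)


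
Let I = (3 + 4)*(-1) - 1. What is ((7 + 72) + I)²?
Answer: 5041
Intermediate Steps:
I = -8 (I = 7*(-1) - 1 = -7 - 1 = -8)
((7 + 72) + I)² = ((7 + 72) - 8)² = (79 - 8)² = 71² = 5041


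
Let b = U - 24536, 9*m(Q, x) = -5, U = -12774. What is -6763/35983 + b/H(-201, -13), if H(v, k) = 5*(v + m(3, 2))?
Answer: 1202139116/32636581 ≈ 36.834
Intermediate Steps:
m(Q, x) = -5/9 (m(Q, x) = (⅑)*(-5) = -5/9)
H(v, k) = -25/9 + 5*v (H(v, k) = 5*(v - 5/9) = 5*(-5/9 + v) = -25/9 + 5*v)
b = -37310 (b = -12774 - 24536 = -37310)
-6763/35983 + b/H(-201, -13) = -6763/35983 - 37310/(-25/9 + 5*(-201)) = -6763*1/35983 - 37310/(-25/9 - 1005) = -6763/35983 - 37310/(-9070/9) = -6763/35983 - 37310*(-9/9070) = -6763/35983 + 33579/907 = 1202139116/32636581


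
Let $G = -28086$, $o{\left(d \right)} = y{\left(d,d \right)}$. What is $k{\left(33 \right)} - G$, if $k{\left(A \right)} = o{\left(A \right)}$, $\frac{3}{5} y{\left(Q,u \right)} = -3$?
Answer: $28081$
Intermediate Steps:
$y{\left(Q,u \right)} = -5$ ($y{\left(Q,u \right)} = \frac{5}{3} \left(-3\right) = -5$)
$o{\left(d \right)} = -5$
$k{\left(A \right)} = -5$
$k{\left(33 \right)} - G = -5 - -28086 = -5 + 28086 = 28081$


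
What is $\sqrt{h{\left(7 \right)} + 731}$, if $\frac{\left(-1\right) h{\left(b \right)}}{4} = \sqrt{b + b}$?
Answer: $\sqrt{731 - 4 \sqrt{14}} \approx 26.759$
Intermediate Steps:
$h{\left(b \right)} = - 4 \sqrt{2} \sqrt{b}$ ($h{\left(b \right)} = - 4 \sqrt{b + b} = - 4 \sqrt{2 b} = - 4 \sqrt{2} \sqrt{b}$)
$\sqrt{h{\left(7 \right)} + 731} = \sqrt{- 4 \sqrt{2} \sqrt{7} + 731} = \sqrt{- 4 \sqrt{14} + 731} = \sqrt{731 - 4 \sqrt{14}}$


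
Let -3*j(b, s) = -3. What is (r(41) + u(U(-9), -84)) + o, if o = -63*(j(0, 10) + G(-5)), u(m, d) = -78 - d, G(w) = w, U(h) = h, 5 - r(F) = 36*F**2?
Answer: -60253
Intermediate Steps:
r(F) = 5 - 36*F**2
j(b, s) = 1 (j(b, s) = -1/3*(-3) = 1)
o = 252 (o = -63*(1 - 5) = -63*(-4) = 252)
(r(41) + u(U(-9), -84)) + o = ((5 - 36*41**2) + (-78 - 1*(-84))) + 252 = ((5 - 36*1681) + (-78 + 84)) + 252 = ((5 - 60516) + 6) + 252 = (-60511 + 6) + 252 = -60505 + 252 = -60253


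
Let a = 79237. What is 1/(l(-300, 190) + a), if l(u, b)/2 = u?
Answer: 1/78637 ≈ 1.2717e-5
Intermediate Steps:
l(u, b) = 2*u
1/(l(-300, 190) + a) = 1/(2*(-300) + 79237) = 1/(-600 + 79237) = 1/78637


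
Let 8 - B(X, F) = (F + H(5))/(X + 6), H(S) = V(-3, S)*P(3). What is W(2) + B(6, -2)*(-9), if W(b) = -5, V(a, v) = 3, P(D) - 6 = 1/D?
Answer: -257/4 ≈ -64.250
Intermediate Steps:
P(D) = 6 + 1/D
H(S) = 19 (H(S) = 3*(6 + 1/3) = 3*(6 + ⅓) = 3*(19/3) = 19)
B(X, F) = 8 - (19 + F)/(6 + X) (B(X, F) = 8 - (F + 19)/(X + 6) = 8 - (19 + F)/(6 + X))
W(2) + B(6, -2)*(-9) = -5 + ((29 - 1*(-2) + 8*6)/(6 + 6))*(-9) = -5 + ((29 + 2 + 48)/12)*(-9) = -5 + ((1/12)*79)*(-9) = -5 + (79/12)*(-9) = -5 - 237/4 = -257/4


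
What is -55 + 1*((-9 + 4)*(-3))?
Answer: -40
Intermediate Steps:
-55 + 1*((-9 + 4)*(-3)) = -55 + 1*(-5*(-3)) = -55 + 1*15 = -55 + 15 = -40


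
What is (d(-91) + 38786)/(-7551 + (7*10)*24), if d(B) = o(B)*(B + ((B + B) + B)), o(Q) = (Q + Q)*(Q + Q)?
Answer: 12018350/5871 ≈ 2047.1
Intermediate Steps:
o(Q) = 4*Q**2 (o(Q) = (2*Q)*(2*Q) = 4*Q**2)
d(B) = 16*B**3 (d(B) = (4*B**2)*(B + ((B + B) + B)) = (4*B**2)*(B + (2*B + B)) = (4*B**2)*(B + 3*B) = (4*B**2)*(4*B) = 16*B**3)
(d(-91) + 38786)/(-7551 + (7*10)*24) = (16*(-91)**3 + 38786)/(-7551 + (7*10)*24) = (16*(-753571) + 38786)/(-7551 + 70*24) = (-12057136 + 38786)/(-7551 + 1680) = -12018350/(-5871) = -12018350*(-1/5871) = 12018350/5871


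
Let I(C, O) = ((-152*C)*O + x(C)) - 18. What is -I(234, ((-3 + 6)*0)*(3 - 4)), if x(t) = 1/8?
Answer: 143/8 ≈ 17.875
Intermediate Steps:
x(t) = ⅛
I(C, O) = -143/8 - 152*C*O (I(C, O) = ((-152*C)*O + ⅛) - 18 = (-152*C*O + ⅛) - 18 = (⅛ - 152*C*O) - 18 = -143/8 - 152*C*O)
-I(234, ((-3 + 6)*0)*(3 - 4)) = -(-143/8 - 152*234*((-3 + 6)*0)*(3 - 4)) = -(-143/8 - 152*234*(3*0)*(-1)) = -(-143/8 - 152*234*0*(-1)) = -(-143/8 - 152*234*0) = -(-143/8 + 0) = -1*(-143/8) = 143/8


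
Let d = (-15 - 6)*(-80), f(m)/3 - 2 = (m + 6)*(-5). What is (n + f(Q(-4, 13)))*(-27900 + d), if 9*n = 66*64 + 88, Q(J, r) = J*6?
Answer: -59397040/3 ≈ -1.9799e+7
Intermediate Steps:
Q(J, r) = 6*J
f(m) = -84 - 15*m (f(m) = 6 + 3*((m + 6)*(-5)) = 6 + 3*((6 + m)*(-5)) = 6 + 3*(-30 - 5*m) = 6 + (-90 - 15*m) = -84 - 15*m)
n = 4312/9 (n = (66*64 + 88)/9 = (4224 + 88)/9 = (⅑)*4312 = 4312/9 ≈ 479.11)
d = 1680 (d = -21*(-80) = 1680)
(n + f(Q(-4, 13)))*(-27900 + d) = (4312/9 + (-84 - 90*(-4)))*(-27900 + 1680) = (4312/9 + (-84 - 15*(-24)))*(-26220) = (4312/9 + (-84 + 360))*(-26220) = (4312/9 + 276)*(-26220) = (6796/9)*(-26220) = -59397040/3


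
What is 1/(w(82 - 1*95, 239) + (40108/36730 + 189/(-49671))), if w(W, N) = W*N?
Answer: -101356435/314804151184 ≈ -0.00032197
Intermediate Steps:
w(W, N) = N*W
1/(w(82 - 1*95, 239) + (40108/36730 + 189/(-49671))) = 1/(239*(82 - 1*95) + (40108/36730 + 189/(-49671))) = 1/(239*(82 - 95) + (40108*(1/36730) + 189*(-1/49671))) = 1/(239*(-13) + (20054/18365 - 21/5519)) = 1/(-3107 + 110292361/101356435) = 1/(-314804151184/101356435) = -101356435/314804151184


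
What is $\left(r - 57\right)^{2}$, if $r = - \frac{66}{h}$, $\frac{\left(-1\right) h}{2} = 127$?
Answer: $\frac{51926436}{16129} \approx 3219.4$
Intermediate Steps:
$h = -254$ ($h = \left(-2\right) 127 = -254$)
$r = \frac{33}{127}$ ($r = - \frac{66}{-254} = \left(-66\right) \left(- \frac{1}{254}\right) = \frac{33}{127} \approx 0.25984$)
$\left(r - 57\right)^{2} = \left(\frac{33}{127} - 57\right)^{2} = \left(- \frac{7206}{127}\right)^{2} = \frac{51926436}{16129}$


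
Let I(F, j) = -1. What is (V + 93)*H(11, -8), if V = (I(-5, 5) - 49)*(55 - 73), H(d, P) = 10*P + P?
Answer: -87384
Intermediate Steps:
H(d, P) = 11*P
V = 900 (V = (-1 - 49)*(55 - 73) = -50*(-18) = 900)
(V + 93)*H(11, -8) = (900 + 93)*(11*(-8)) = 993*(-88) = -87384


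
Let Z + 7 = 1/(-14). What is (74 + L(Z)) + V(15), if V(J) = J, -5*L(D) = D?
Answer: 6329/70 ≈ 90.414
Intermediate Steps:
Z = -99/14 (Z = -7 + 1/(-14) = -7 - 1/14 = -99/14 ≈ -7.0714)
L(D) = -D/5
(74 + L(Z)) + V(15) = (74 - ⅕*(-99/14)) + 15 = (74 + 99/70) + 15 = 5279/70 + 15 = 6329/70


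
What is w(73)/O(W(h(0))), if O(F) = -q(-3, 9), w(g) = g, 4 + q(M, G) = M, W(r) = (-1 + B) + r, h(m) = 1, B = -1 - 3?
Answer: 73/7 ≈ 10.429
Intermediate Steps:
B = -4
W(r) = -5 + r (W(r) = (-1 - 4) + r = -5 + r)
q(M, G) = -4 + M
O(F) = 7 (O(F) = -(-4 - 3) = -1*(-7) = 7)
w(73)/O(W(h(0))) = 73/7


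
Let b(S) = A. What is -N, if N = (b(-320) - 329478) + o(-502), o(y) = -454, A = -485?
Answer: 330417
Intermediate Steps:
b(S) = -485
N = -330417 (N = (-485 - 329478) - 454 = -329963 - 454 = -330417)
-N = -1*(-330417) = 330417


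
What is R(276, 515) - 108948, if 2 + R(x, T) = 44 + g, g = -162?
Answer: -109068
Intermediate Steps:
R(x, T) = -120 (R(x, T) = -2 + (44 - 162) = -2 - 118 = -120)
R(276, 515) - 108948 = -120 - 108948 = -109068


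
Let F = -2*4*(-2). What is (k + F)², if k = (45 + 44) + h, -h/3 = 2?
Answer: 9801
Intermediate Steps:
h = -6 (h = -3*2 = -6)
F = 16 (F = -8*(-2) = 16)
k = 83 (k = (45 + 44) - 6 = 89 - 6 = 83)
(k + F)² = (83 + 16)² = 99² = 9801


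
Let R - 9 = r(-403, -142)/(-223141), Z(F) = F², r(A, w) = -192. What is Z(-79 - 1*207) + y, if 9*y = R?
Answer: 54756793195/669423 ≈ 81797.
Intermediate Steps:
R = 2008461/223141 (R = 9 - 192/(-223141) = 9 - 192*(-1/223141) = 9 + 192/223141 = 2008461/223141 ≈ 9.0009)
y = 669487/669423 (y = (⅑)*(2008461/223141) = 669487/669423 ≈ 1.0001)
Z(-79 - 1*207) + y = (-79 - 1*207)² + 669487/669423 = (-79 - 207)² + 669487/669423 = (-286)² + 669487/669423 = 81796 + 669487/669423 = 54756793195/669423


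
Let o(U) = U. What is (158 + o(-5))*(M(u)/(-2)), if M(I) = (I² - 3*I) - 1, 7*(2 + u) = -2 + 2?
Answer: -1377/2 ≈ -688.50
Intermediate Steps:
u = -2 (u = -2 + (-2 + 2)/7 = -2 + (⅐)*0 = -2 + 0 = -2)
M(I) = -1 + I² - 3*I
(158 + o(-5))*(M(u)/(-2)) = (158 - 5)*((-1 + (-2)² - 3*(-2))/(-2)) = 153*(-(-1 + 4 + 6)/2) = 153*(-½*9) = 153*(-9/2) = -1377/2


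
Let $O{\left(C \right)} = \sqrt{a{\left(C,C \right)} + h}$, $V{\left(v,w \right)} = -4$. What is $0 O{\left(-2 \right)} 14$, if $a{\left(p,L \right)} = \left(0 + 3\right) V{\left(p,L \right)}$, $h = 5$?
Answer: $0$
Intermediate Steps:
$a{\left(p,L \right)} = -12$ ($a{\left(p,L \right)} = \left(0 + 3\right) \left(-4\right) = 3 \left(-4\right) = -12$)
$O{\left(C \right)} = i \sqrt{7}$ ($O{\left(C \right)} = \sqrt{-12 + 5} = \sqrt{-7} = i \sqrt{7}$)
$0 O{\left(-2 \right)} 14 = 0 i \sqrt{7} \cdot 14 = 0 \cdot 14 = 0$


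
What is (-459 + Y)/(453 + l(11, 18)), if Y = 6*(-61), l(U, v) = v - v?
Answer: -275/151 ≈ -1.8212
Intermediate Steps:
l(U, v) = 0
Y = -366
(-459 + Y)/(453 + l(11, 18)) = (-459 - 366)/(453 + 0) = -825/453 = -825*1/453 = -275/151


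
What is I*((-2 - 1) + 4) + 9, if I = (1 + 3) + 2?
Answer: 15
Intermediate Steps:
I = 6 (I = 4 + 2 = 6)
I*((-2 - 1) + 4) + 9 = 6*((-2 - 1) + 4) + 9 = 6*(-3 + 4) + 9 = 6*1 + 9 = 6 + 9 = 15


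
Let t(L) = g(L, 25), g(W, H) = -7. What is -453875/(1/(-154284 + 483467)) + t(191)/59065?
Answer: -8824779629093132/59065 ≈ -1.4941e+11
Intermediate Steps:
t(L) = -7
-453875/(1/(-154284 + 483467)) + t(191)/59065 = -453875/(1/(-154284 + 483467)) - 7/59065 = -453875/(1/329183) - 7*1/59065 = -453875/1/329183 - 7/59065 = -453875*329183 - 7/59065 = -149407934125 - 7/59065 = -8824779629093132/59065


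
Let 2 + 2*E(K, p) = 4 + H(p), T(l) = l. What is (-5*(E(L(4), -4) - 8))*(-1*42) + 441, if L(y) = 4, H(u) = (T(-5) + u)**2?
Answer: 7476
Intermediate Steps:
H(u) = (-5 + u)**2
E(K, p) = 1 + (-5 + p)**2/2 (E(K, p) = -1 + (4 + (-5 + p)**2)/2 = -1 + (2 + (-5 + p)**2/2) = 1 + (-5 + p)**2/2)
(-5*(E(L(4), -4) - 8))*(-1*42) + 441 = (-5*((1 + (-5 - 4)**2/2) - 8))*(-1*42) + 441 = -5*((1 + (1/2)*(-9)**2) - 8)*(-42) + 441 = -5*((1 + (1/2)*81) - 8)*(-42) + 441 = -5*((1 + 81/2) - 8)*(-42) + 441 = -5*(83/2 - 8)*(-42) + 441 = -5*67/2*(-42) + 441 = -335/2*(-42) + 441 = 7035 + 441 = 7476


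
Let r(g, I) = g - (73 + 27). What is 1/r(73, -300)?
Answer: -1/27 ≈ -0.037037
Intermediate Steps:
r(g, I) = -100 + g (r(g, I) = g - 1*100 = g - 100 = -100 + g)
1/r(73, -300) = 1/(-100 + 73) = 1/(-27) = -1/27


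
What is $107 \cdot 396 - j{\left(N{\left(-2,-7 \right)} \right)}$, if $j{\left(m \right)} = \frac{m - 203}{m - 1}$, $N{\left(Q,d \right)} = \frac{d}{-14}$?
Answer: $41967$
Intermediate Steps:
$N{\left(Q,d \right)} = - \frac{d}{14}$ ($N{\left(Q,d \right)} = d \left(- \frac{1}{14}\right) = - \frac{d}{14}$)
$j{\left(m \right)} = \frac{-203 + m}{-1 + m}$ ($j{\left(m \right)} = \frac{-203 + m}{m - 1} = \frac{-203 + m}{-1 + m}$)
$107 \cdot 396 - j{\left(N{\left(-2,-7 \right)} \right)} = 107 \cdot 396 - \frac{-203 - - \frac{1}{2}}{-1 - - \frac{1}{2}} = 42372 - \frac{-203 + \frac{1}{2}}{-1 + \frac{1}{2}} = 42372 - \frac{1}{- \frac{1}{2}} \left(- \frac{405}{2}\right) = 42372 - \left(-2\right) \left(- \frac{405}{2}\right) = 42372 - 405 = 41967$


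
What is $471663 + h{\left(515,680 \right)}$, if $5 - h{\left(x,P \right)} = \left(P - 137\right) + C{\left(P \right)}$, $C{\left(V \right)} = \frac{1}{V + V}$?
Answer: $\frac{640729999}{1360} \approx 4.7113 \cdot 10^{5}$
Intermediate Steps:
$C{\left(V \right)} = \frac{1}{2 V}$
$h{\left(x,P \right)} = 142 - P - \frac{1}{2 P}$ ($h{\left(x,P \right)} = 5 - \left(\left(P - 137\right) + \frac{1}{2 P}\right) = 5 - \left(\left(-137 + P\right) + \frac{1}{2 P}\right) = 5 - \left(-137 + P + \frac{1}{2 P}\right) = 142 - P - \frac{1}{2 P}$)
$471663 + h{\left(515,680 \right)} = 471663 - \left(538 + \frac{1}{1360}\right) = 471663 - \frac{731681}{1360} = \frac{640729999}{1360}$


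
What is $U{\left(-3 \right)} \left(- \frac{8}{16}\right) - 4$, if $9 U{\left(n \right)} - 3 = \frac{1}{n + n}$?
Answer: $- \frac{449}{108} \approx -4.1574$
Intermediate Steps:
$U{\left(n \right)} = \frac{1}{3} + \frac{1}{18 n}$ ($U{\left(n \right)} = \frac{1}{3} + \frac{1}{9 \left(n + n\right)} = \frac{1}{3} + \frac{1}{9 \cdot 2 n} = \frac{1}{3} + \frac{\frac{1}{2} \frac{1}{n}}{9} = \frac{1}{3} + \frac{1}{18 n}$)
$U{\left(-3 \right)} \left(- \frac{8}{16}\right) - 4 = \frac{1 + 6 \left(-3\right)}{18 \left(-3\right)} \left(- \frac{8}{16}\right) - 4 = \frac{1}{18} \left(- \frac{1}{3}\right) \left(1 - 18\right) \left(\left(-8\right) \frac{1}{16}\right) - 4 = \frac{1}{18} \left(- \frac{1}{3}\right) \left(-17\right) \left(- \frac{1}{2}\right) - 4 = \frac{17}{54} \left(- \frac{1}{2}\right) - 4 = - \frac{17}{108} - 4 = - \frac{449}{108}$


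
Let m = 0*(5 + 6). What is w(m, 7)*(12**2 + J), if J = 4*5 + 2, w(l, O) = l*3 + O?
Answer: 1162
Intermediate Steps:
m = 0 (m = 0*11 = 0)
w(l, O) = O + 3*l (w(l, O) = 3*l + O = O + 3*l)
J = 22 (J = 20 + 2 = 22)
w(m, 7)*(12**2 + J) = (7 + 3*0)*(12**2 + 22) = (7 + 0)*(144 + 22) = 7*166 = 1162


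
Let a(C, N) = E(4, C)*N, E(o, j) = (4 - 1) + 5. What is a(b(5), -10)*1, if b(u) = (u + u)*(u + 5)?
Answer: -80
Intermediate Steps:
b(u) = 2*u*(5 + u) (b(u) = (2*u)*(5 + u) = 2*u*(5 + u))
E(o, j) = 8 (E(o, j) = 3 + 5 = 8)
a(C, N) = 8*N
a(b(5), -10)*1 = (8*(-10))*1 = -80*1 = -80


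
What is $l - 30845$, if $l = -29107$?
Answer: $-59952$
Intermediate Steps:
$l - 30845 = -29107 - 30845 = -59952$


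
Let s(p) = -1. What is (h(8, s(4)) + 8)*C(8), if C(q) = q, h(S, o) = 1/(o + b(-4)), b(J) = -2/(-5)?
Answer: 152/3 ≈ 50.667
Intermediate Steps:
b(J) = ⅖ (b(J) = -2*(-⅕) = ⅖)
h(S, o) = 1/(⅖ + o) (h(S, o) = 1/(o + ⅖) = 1/(⅖ + o))
(h(8, s(4)) + 8)*C(8) = (5/(2 + 5*(-1)) + 8)*8 = (5/(2 - 5) + 8)*8 = (5/(-3) + 8)*8 = (5*(-⅓) + 8)*8 = (-5/3 + 8)*8 = (19/3)*8 = 152/3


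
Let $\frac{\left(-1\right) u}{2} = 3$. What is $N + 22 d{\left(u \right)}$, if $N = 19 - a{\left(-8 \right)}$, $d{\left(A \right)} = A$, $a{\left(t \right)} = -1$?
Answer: $-112$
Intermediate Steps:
$u = -6$ ($u = \left(-2\right) 3 = -6$)
$N = 20$ ($N = 19 - -1 = 19 + 1 = 20$)
$N + 22 d{\left(u \right)} = 20 + 22 \left(-6\right) = 20 - 132 = -112$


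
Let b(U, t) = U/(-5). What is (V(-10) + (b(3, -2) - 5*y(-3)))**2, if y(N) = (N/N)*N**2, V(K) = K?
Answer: 77284/25 ≈ 3091.4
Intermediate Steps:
b(U, t) = -U/5 (b(U, t) = U*(-1/5) = -U/5)
y(N) = N**2 (y(N) = 1*N**2 = N**2)
(V(-10) + (b(3, -2) - 5*y(-3)))**2 = (-10 + (-1/5*3 - 5*(-3)**2))**2 = (-10 + (-3/5 - 5*9))**2 = (-10 + (-3/5 - 45))**2 = (-10 - 228/5)**2 = (-278/5)**2 = 77284/25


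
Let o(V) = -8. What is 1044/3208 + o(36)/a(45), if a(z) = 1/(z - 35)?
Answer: -63899/802 ≈ -79.675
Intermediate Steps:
a(z) = 1/(-35 + z)
1044/3208 + o(36)/a(45) = 1044/3208 - 8/(1/(-35 + 45)) = 1044*(1/3208) - 8/(1/10) = 261/802 - 8/1/10 = 261/802 - 8*10 = 261/802 - 80 = -63899/802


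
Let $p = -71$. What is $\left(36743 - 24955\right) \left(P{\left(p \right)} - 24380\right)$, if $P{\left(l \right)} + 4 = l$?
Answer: $-288275540$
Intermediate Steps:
$P{\left(l \right)} = -4 + l$
$\left(36743 - 24955\right) \left(P{\left(p \right)} - 24380\right) = \left(36743 - 24955\right) \left(\left(-4 - 71\right) - 24380\right) = 11788 \left(-75 - 24380\right) = 11788 \left(-24455\right) = -288275540$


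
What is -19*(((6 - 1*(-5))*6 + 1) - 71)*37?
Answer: 2812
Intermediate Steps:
-19*(((6 - 1*(-5))*6 + 1) - 71)*37 = -19*(((6 + 5)*6 + 1) - 71)*37 = -19*((11*6 + 1) - 71)*37 = -19*((66 + 1) - 71)*37 = -19*(67 - 71)*37 = -(-76)*37 = -19*(-148) = 2812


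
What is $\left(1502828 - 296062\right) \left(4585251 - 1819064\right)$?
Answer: $3338140421242$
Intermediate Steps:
$\left(1502828 - 296062\right) \left(4585251 - 1819064\right) = 1206766 \cdot 2766187 = 3338140421242$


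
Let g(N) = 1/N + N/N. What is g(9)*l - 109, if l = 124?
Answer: 259/9 ≈ 28.778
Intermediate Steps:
g(N) = 1 + 1/N (g(N) = 1/N + 1 = 1 + 1/N)
g(9)*l - 109 = ((1 + 9)/9)*124 - 109 = ((1/9)*10)*124 - 109 = (10/9)*124 - 109 = 1240/9 - 109 = 259/9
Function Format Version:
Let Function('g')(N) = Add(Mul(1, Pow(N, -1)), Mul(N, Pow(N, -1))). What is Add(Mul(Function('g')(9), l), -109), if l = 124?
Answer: Rational(259, 9) ≈ 28.778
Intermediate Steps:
Function('g')(N) = Add(1, Pow(N, -1)) (Function('g')(N) = Add(Pow(N, -1), 1) = Add(1, Pow(N, -1)))
Add(Mul(Function('g')(9), l), -109) = Add(Mul(Mul(Pow(9, -1), Add(1, 9)), 124), -109) = Add(Mul(Mul(Rational(1, 9), 10), 124), -109) = Add(Mul(Rational(10, 9), 124), -109) = Add(Rational(1240, 9), -109) = Rational(259, 9)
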